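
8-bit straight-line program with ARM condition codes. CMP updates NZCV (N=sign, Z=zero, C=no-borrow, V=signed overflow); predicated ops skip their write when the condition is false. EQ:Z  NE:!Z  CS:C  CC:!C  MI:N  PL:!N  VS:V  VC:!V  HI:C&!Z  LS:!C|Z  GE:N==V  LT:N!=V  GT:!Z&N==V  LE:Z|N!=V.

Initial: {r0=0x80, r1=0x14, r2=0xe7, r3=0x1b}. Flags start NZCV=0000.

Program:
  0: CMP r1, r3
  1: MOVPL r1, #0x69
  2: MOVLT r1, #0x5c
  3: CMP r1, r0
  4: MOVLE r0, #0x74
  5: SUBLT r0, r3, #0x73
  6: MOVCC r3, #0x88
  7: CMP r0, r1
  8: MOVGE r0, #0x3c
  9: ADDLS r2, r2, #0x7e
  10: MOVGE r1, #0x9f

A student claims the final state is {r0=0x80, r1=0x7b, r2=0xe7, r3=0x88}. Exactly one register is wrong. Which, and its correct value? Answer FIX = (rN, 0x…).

0: ✓ CMP  NZCV=1000
1: · MOVPL
2: ✓ MOVLT  r1←0x5c
3: ✓ CMP  NZCV=1001
4: · MOVLE
5: · SUBLT
6: ✓ MOVCC  r3←0x88
7: ✓ CMP  NZCV=0011
8: · MOVGE
9: · ADDLS
10: · MOVGE

FIX = (r1, 0x5c)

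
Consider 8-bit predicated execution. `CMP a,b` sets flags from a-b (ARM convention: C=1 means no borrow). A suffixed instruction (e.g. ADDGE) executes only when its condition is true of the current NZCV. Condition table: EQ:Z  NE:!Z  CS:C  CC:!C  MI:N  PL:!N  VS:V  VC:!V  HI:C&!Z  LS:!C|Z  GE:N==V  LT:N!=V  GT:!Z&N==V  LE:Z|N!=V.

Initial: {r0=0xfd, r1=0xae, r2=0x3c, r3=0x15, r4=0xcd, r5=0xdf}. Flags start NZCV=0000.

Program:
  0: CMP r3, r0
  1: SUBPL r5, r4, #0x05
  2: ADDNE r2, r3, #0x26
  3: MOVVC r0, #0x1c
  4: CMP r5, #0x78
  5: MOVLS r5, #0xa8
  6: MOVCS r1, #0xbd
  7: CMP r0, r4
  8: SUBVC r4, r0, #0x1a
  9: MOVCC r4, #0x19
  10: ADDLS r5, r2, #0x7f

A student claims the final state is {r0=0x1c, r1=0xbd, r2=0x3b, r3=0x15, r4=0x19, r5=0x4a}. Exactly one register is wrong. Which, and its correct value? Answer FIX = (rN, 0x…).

FIX = (r5, 0xba)

[0] flags=0000 → (cmp)
[1] flags=0000 PL?T → r5=0xc8
[2] flags=0000 NE?T → r2=0x3b
[3] flags=0000 VC?T → r0=0x1c
[4] flags=0011 → (cmp)
[5] flags=0011 LS?F → skip
[6] flags=0011 CS?T → r1=0xbd
[7] flags=0000 → (cmp)
[8] flags=0000 VC?T → r4=0x02
[9] flags=0000 CC?T → r4=0x19
[10] flags=0000 LS?T → r5=0xba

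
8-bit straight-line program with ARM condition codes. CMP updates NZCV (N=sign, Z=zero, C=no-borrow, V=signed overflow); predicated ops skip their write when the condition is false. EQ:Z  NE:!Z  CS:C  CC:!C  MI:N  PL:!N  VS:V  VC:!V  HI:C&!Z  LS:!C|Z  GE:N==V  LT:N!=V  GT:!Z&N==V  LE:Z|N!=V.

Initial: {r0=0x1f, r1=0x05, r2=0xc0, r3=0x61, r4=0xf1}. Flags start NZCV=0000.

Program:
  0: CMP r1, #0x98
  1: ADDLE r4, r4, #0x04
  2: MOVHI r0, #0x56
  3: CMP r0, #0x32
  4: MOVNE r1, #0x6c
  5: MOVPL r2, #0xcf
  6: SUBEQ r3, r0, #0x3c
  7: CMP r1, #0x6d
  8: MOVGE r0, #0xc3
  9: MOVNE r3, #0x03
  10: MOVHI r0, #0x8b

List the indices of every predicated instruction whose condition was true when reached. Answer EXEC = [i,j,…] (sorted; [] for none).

0: ✓ CMP  NZCV=0000
1: · ADDLE
2: · MOVHI
3: ✓ CMP  NZCV=1000
4: ✓ MOVNE  r1←0x6c
5: · MOVPL
6: · SUBEQ
7: ✓ CMP  NZCV=1000
8: · MOVGE
9: ✓ MOVNE  r3←0x03
10: · MOVHI

EXEC = [4,9]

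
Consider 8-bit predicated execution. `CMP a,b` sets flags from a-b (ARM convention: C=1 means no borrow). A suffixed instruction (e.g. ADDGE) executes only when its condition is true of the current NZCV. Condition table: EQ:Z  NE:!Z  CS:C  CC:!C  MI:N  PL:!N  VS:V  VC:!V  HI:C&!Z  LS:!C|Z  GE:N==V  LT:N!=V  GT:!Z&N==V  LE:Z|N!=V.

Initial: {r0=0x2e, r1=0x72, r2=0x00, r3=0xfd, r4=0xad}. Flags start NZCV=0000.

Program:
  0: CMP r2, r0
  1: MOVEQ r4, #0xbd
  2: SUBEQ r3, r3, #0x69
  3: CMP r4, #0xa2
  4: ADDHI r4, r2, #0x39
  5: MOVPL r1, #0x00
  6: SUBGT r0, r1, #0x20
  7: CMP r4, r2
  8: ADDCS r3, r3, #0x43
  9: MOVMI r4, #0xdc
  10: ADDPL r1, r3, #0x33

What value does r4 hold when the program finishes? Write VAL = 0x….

VAL = 0x39

[0] flags=1000 → (cmp)
[1] flags=1000 EQ?F → skip
[2] flags=1000 EQ?F → skip
[3] flags=0010 → (cmp)
[4] flags=0010 HI?T → r4=0x39
[5] flags=0010 PL?T → r1=0x00
[6] flags=0010 GT?T → r0=0xe0
[7] flags=0010 → (cmp)
[8] flags=0010 CS?T → r3=0x40
[9] flags=0010 MI?F → skip
[10] flags=0010 PL?T → r1=0x73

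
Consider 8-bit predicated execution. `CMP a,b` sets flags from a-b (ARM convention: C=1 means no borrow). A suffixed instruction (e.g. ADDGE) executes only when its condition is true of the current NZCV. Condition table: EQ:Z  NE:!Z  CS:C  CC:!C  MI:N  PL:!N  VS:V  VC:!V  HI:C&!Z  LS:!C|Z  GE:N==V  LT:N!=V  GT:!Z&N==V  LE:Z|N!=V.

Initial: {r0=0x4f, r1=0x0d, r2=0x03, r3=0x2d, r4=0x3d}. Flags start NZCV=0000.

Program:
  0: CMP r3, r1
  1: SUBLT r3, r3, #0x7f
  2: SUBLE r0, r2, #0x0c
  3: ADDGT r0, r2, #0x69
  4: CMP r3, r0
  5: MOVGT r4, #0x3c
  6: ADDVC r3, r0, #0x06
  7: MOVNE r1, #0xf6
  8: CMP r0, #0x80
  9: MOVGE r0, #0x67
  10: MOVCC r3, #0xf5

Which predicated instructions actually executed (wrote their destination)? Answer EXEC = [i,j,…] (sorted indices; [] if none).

EXEC = [3,6,7,9,10]

0: ✓ CMP  NZCV=0010
1: · SUBLT
2: · SUBLE
3: ✓ ADDGT  r0←0x6c
4: ✓ CMP  NZCV=1000
5: · MOVGT
6: ✓ ADDVC  r3←0x72
7: ✓ MOVNE  r1←0xf6
8: ✓ CMP  NZCV=1001
9: ✓ MOVGE  r0←0x67
10: ✓ MOVCC  r3←0xf5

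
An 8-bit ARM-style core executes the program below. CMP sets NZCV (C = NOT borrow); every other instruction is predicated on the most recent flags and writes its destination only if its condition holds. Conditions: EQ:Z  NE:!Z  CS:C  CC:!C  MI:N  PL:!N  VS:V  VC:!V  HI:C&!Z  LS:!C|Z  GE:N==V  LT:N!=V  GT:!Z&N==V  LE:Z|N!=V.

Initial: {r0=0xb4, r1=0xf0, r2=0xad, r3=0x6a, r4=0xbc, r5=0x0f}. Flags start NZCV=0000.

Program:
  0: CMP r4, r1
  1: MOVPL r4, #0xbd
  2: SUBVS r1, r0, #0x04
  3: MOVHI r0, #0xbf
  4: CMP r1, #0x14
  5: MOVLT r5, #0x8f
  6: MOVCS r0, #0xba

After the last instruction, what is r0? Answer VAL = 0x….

[0] flags=1000 → (cmp)
[1] flags=1000 PL?F → skip
[2] flags=1000 VS?F → skip
[3] flags=1000 HI?F → skip
[4] flags=1010 → (cmp)
[5] flags=1010 LT?T → r5=0x8f
[6] flags=1010 CS?T → r0=0xba

VAL = 0xba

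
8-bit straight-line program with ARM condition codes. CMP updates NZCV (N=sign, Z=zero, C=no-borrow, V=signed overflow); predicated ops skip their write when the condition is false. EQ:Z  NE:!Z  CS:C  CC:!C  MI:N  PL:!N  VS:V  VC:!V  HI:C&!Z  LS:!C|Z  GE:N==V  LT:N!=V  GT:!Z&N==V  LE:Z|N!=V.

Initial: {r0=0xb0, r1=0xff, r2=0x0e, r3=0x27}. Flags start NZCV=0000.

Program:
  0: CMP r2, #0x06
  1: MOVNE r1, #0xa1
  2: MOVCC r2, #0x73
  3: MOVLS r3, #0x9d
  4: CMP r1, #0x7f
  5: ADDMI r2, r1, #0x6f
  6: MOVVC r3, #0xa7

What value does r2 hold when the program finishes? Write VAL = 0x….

[0] flags=0010 → (cmp)
[1] flags=0010 NE?T → r1=0xa1
[2] flags=0010 CC?F → skip
[3] flags=0010 LS?F → skip
[4] flags=0011 → (cmp)
[5] flags=0011 MI?F → skip
[6] flags=0011 VC?F → skip

VAL = 0x0e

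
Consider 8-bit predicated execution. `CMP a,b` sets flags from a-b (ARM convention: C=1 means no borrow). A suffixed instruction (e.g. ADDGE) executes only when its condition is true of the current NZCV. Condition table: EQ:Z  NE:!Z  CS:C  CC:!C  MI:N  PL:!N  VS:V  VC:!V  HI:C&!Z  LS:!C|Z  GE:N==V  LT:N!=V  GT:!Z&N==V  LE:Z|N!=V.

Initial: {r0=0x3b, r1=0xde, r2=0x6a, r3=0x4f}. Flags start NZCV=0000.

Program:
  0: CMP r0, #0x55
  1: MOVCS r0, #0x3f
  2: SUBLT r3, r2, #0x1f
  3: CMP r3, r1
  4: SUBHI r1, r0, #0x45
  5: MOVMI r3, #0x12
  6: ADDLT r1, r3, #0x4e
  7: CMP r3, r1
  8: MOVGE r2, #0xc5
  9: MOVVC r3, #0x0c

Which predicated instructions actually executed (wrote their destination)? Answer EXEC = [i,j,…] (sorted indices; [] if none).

0: ✓ CMP  NZCV=1000
1: · MOVCS
2: ✓ SUBLT  r3←0x4b
3: ✓ CMP  NZCV=0000
4: · SUBHI
5: · MOVMI
6: · ADDLT
7: ✓ CMP  NZCV=0000
8: ✓ MOVGE  r2←0xc5
9: ✓ MOVVC  r3←0x0c

EXEC = [2,8,9]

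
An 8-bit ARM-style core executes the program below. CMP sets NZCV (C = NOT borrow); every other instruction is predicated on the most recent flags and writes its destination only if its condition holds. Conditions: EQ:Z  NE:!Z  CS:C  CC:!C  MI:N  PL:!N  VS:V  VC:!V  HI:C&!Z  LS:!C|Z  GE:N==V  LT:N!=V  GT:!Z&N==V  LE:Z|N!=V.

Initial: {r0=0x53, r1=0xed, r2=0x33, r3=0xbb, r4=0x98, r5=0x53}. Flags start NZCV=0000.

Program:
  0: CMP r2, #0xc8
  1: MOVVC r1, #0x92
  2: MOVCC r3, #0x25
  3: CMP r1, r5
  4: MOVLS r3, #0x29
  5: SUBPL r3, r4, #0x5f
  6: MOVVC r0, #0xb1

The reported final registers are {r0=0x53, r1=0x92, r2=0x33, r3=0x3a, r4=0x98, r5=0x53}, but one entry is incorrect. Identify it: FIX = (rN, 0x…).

[0] flags=0000 → (cmp)
[1] flags=0000 VC?T → r1=0x92
[2] flags=0000 CC?T → r3=0x25
[3] flags=0011 → (cmp)
[4] flags=0011 LS?F → skip
[5] flags=0011 PL?T → r3=0x39
[6] flags=0011 VC?F → skip

FIX = (r3, 0x39)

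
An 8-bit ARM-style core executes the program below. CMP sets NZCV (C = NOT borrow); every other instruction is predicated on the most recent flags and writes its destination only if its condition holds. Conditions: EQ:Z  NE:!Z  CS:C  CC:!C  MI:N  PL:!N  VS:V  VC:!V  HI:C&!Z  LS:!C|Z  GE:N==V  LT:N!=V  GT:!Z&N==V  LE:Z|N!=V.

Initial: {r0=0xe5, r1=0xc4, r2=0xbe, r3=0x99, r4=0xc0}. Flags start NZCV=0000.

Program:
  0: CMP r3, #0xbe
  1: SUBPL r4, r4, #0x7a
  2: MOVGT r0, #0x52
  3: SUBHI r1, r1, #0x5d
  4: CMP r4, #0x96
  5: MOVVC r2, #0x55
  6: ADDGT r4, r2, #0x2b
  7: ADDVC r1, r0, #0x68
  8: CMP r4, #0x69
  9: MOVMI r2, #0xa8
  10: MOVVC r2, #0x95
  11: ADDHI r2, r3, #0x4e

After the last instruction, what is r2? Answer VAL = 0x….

[0] flags=1000 → (cmp)
[1] flags=1000 PL?F → skip
[2] flags=1000 GT?F → skip
[3] flags=1000 HI?F → skip
[4] flags=0010 → (cmp)
[5] flags=0010 VC?T → r2=0x55
[6] flags=0010 GT?T → r4=0x80
[7] flags=0010 VC?T → r1=0x4d
[8] flags=0011 → (cmp)
[9] flags=0011 MI?F → skip
[10] flags=0011 VC?F → skip
[11] flags=0011 HI?T → r2=0xe7

VAL = 0xe7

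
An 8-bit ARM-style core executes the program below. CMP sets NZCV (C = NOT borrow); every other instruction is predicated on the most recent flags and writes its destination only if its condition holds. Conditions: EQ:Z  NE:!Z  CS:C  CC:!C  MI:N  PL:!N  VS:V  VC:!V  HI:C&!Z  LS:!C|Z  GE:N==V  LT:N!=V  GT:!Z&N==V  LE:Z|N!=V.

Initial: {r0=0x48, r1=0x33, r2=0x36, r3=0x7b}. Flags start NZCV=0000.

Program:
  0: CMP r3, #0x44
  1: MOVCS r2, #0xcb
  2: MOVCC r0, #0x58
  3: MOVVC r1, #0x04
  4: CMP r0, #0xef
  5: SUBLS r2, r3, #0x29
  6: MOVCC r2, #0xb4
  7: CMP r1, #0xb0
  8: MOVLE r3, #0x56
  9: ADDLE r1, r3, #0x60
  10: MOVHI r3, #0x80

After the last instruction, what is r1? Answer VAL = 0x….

0: ✓ CMP  NZCV=0010
1: ✓ MOVCS  r2←0xcb
2: · MOVCC
3: ✓ MOVVC  r1←0x04
4: ✓ CMP  NZCV=0000
5: ✓ SUBLS  r2←0x52
6: ✓ MOVCC  r2←0xb4
7: ✓ CMP  NZCV=0000
8: · MOVLE
9: · ADDLE
10: · MOVHI

VAL = 0x04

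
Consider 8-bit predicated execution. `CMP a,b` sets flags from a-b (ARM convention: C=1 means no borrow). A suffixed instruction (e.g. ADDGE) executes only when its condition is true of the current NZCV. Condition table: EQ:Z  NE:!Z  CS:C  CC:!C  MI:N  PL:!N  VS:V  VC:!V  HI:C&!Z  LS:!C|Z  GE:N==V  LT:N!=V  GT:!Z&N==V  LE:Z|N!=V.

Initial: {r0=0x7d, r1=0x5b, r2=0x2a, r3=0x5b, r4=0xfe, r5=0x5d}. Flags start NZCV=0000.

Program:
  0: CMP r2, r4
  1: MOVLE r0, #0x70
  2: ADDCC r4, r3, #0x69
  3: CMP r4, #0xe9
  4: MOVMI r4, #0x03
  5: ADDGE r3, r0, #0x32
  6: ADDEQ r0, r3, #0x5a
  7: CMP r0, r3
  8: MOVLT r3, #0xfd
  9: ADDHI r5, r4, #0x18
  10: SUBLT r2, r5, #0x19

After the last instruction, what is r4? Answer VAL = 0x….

VAL = 0x03

[0] flags=0000 → (cmp)
[1] flags=0000 LE?F → skip
[2] flags=0000 CC?T → r4=0xc4
[3] flags=1000 → (cmp)
[4] flags=1000 MI?T → r4=0x03
[5] flags=1000 GE?F → skip
[6] flags=1000 EQ?F → skip
[7] flags=0010 → (cmp)
[8] flags=0010 LT?F → skip
[9] flags=0010 HI?T → r5=0x1b
[10] flags=0010 LT?F → skip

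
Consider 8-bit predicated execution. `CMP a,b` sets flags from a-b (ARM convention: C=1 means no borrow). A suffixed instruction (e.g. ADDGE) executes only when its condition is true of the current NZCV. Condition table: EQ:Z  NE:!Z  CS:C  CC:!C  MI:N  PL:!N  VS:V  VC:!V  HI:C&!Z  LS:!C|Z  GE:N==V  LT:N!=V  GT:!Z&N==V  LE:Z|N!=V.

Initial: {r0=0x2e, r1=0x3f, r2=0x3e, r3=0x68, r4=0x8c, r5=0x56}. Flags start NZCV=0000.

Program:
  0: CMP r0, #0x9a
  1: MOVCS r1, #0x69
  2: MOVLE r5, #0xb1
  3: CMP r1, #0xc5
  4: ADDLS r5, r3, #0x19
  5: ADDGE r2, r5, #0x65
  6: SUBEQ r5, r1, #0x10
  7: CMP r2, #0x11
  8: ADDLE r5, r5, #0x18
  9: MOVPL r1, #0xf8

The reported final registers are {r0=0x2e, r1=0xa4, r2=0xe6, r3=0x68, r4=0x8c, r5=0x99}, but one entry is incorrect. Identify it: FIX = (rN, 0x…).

[0] flags=1001 → (cmp)
[1] flags=1001 CS?F → skip
[2] flags=1001 LE?F → skip
[3] flags=0000 → (cmp)
[4] flags=0000 LS?T → r5=0x81
[5] flags=0000 GE?T → r2=0xe6
[6] flags=0000 EQ?F → skip
[7] flags=1010 → (cmp)
[8] flags=1010 LE?T → r5=0x99
[9] flags=1010 PL?F → skip

FIX = (r1, 0x3f)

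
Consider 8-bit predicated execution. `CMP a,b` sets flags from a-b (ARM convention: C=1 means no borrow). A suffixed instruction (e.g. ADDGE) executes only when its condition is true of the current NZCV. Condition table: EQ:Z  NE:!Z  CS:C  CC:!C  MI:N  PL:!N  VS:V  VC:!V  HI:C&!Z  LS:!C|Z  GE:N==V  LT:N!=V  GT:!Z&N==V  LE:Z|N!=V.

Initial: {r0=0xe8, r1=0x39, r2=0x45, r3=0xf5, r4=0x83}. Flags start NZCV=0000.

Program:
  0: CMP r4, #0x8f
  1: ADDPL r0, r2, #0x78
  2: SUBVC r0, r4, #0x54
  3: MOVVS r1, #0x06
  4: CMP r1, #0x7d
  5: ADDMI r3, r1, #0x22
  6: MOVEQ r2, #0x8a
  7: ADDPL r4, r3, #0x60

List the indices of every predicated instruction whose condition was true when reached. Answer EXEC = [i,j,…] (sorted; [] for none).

0: ✓ CMP  NZCV=1000
1: · ADDPL
2: ✓ SUBVC  r0←0x2f
3: · MOVVS
4: ✓ CMP  NZCV=1000
5: ✓ ADDMI  r3←0x5b
6: · MOVEQ
7: · ADDPL

EXEC = [2,5]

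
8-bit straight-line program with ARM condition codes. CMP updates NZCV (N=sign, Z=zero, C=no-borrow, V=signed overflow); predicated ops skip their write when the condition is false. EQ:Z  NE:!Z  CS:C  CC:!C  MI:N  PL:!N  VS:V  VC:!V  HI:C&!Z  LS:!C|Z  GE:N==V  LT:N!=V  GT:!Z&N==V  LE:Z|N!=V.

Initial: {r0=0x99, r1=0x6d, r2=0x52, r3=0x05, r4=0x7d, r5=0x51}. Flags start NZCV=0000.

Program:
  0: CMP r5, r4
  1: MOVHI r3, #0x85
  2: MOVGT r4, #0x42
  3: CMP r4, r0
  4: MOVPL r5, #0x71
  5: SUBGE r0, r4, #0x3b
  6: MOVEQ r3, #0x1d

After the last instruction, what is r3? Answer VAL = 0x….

[0] flags=1000 → (cmp)
[1] flags=1000 HI?F → skip
[2] flags=1000 GT?F → skip
[3] flags=1001 → (cmp)
[4] flags=1001 PL?F → skip
[5] flags=1001 GE?T → r0=0x42
[6] flags=1001 EQ?F → skip

VAL = 0x05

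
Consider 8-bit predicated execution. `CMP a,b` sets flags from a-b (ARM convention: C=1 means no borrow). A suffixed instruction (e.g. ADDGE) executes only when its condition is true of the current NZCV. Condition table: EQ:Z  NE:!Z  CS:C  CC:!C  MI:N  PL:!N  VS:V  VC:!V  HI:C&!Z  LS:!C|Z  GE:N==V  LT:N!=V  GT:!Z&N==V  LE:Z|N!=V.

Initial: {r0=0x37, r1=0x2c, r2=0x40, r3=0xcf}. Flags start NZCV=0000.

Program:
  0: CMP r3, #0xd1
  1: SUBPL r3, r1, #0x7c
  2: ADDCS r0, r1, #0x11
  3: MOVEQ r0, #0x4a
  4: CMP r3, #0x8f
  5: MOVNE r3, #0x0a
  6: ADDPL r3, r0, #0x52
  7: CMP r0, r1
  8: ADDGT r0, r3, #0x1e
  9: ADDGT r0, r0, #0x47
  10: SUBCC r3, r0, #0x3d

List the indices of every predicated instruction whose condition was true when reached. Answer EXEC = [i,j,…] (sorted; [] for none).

[0] flags=1000 → (cmp)
[1] flags=1000 PL?F → skip
[2] flags=1000 CS?F → skip
[3] flags=1000 EQ?F → skip
[4] flags=0010 → (cmp)
[5] flags=0010 NE?T → r3=0x0a
[6] flags=0010 PL?T → r3=0x89
[7] flags=0010 → (cmp)
[8] flags=0010 GT?T → r0=0xa7
[9] flags=0010 GT?T → r0=0xee
[10] flags=0010 CC?F → skip

EXEC = [5,6,8,9]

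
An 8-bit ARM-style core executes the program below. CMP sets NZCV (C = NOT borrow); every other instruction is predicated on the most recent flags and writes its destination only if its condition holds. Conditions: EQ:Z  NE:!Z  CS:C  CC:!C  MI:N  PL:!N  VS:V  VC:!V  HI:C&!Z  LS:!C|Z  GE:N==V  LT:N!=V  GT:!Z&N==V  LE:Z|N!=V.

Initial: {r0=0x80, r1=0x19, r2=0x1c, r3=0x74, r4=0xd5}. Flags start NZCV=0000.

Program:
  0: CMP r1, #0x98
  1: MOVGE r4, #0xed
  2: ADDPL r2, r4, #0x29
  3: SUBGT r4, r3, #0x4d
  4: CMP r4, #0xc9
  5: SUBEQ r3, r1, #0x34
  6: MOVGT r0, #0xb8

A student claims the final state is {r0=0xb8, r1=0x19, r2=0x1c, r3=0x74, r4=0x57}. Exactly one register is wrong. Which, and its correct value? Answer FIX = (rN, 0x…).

FIX = (r4, 0x27)

0: ✓ CMP  NZCV=1001
1: ✓ MOVGE  r4←0xed
2: · ADDPL
3: ✓ SUBGT  r4←0x27
4: ✓ CMP  NZCV=0000
5: · SUBEQ
6: ✓ MOVGT  r0←0xb8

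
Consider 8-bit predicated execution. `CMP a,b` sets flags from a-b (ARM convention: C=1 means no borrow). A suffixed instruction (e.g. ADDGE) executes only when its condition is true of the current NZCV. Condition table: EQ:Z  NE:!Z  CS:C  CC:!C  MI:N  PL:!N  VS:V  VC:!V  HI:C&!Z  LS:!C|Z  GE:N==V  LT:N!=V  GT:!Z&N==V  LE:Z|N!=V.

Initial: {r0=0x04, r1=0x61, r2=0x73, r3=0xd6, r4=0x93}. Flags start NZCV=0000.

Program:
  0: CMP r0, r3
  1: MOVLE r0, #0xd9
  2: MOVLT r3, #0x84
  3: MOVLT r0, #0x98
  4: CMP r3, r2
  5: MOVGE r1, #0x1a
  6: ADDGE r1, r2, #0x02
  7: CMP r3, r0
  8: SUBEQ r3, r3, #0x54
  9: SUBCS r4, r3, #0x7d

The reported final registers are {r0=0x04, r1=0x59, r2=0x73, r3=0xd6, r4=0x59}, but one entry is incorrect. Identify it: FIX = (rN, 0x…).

[0] flags=0000 → (cmp)
[1] flags=0000 LE?F → skip
[2] flags=0000 LT?F → skip
[3] flags=0000 LT?F → skip
[4] flags=0011 → (cmp)
[5] flags=0011 GE?F → skip
[6] flags=0011 GE?F → skip
[7] flags=1010 → (cmp)
[8] flags=1010 EQ?F → skip
[9] flags=1010 CS?T → r4=0x59

FIX = (r1, 0x61)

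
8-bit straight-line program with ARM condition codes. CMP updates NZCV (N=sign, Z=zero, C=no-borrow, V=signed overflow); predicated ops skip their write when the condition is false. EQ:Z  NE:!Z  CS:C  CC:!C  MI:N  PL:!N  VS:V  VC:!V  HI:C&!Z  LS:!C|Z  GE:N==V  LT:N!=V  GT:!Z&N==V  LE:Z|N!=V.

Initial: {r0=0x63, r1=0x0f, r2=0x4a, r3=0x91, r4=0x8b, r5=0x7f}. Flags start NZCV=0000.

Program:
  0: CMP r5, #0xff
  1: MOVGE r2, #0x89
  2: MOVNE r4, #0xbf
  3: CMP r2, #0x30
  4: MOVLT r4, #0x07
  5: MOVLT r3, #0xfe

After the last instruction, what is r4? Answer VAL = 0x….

0: ✓ CMP  NZCV=1001
1: ✓ MOVGE  r2←0x89
2: ✓ MOVNE  r4←0xbf
3: ✓ CMP  NZCV=0011
4: ✓ MOVLT  r4←0x07
5: ✓ MOVLT  r3←0xfe

VAL = 0x07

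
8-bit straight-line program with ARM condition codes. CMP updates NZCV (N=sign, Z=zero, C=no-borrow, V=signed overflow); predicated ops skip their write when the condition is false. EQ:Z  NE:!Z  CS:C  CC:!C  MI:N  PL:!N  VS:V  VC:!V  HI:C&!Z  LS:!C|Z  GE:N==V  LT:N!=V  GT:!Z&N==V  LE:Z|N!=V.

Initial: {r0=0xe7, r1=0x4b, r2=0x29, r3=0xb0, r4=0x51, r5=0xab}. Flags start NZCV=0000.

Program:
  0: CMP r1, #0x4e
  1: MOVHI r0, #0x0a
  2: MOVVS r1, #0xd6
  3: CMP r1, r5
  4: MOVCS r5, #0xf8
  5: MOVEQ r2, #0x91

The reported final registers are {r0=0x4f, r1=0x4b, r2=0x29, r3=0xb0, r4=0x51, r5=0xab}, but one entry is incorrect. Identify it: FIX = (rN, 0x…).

FIX = (r0, 0xe7)

[0] flags=1000 → (cmp)
[1] flags=1000 HI?F → skip
[2] flags=1000 VS?F → skip
[3] flags=1001 → (cmp)
[4] flags=1001 CS?F → skip
[5] flags=1001 EQ?F → skip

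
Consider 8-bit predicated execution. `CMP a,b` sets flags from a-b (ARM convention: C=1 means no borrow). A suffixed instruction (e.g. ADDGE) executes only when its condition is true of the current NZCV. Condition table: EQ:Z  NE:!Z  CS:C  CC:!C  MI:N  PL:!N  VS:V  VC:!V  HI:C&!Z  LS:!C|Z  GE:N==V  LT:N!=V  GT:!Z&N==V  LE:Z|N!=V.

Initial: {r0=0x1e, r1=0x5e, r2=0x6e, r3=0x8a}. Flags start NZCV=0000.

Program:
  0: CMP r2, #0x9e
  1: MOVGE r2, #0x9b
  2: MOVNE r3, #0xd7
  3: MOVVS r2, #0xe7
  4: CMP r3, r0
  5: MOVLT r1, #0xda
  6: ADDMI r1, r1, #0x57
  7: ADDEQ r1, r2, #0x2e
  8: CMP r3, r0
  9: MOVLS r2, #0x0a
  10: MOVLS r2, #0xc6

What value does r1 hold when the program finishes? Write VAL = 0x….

VAL = 0x31

[0] flags=1001 → (cmp)
[1] flags=1001 GE?T → r2=0x9b
[2] flags=1001 NE?T → r3=0xd7
[3] flags=1001 VS?T → r2=0xe7
[4] flags=1010 → (cmp)
[5] flags=1010 LT?T → r1=0xda
[6] flags=1010 MI?T → r1=0x31
[7] flags=1010 EQ?F → skip
[8] flags=1010 → (cmp)
[9] flags=1010 LS?F → skip
[10] flags=1010 LS?F → skip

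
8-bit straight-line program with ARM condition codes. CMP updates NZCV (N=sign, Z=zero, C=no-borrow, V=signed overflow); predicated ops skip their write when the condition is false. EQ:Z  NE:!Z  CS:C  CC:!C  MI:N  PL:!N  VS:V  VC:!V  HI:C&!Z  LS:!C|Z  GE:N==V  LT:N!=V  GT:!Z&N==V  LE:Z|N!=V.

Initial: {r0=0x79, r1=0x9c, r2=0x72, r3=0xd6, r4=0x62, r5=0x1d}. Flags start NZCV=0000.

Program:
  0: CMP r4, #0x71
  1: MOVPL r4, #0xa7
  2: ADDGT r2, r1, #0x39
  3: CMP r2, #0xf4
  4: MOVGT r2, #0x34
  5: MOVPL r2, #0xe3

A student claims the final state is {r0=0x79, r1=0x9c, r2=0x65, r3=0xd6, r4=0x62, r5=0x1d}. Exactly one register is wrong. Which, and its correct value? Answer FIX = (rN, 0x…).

FIX = (r2, 0xe3)

0: ✓ CMP  NZCV=1000
1: · MOVPL
2: · ADDGT
3: ✓ CMP  NZCV=0000
4: ✓ MOVGT  r2←0x34
5: ✓ MOVPL  r2←0xe3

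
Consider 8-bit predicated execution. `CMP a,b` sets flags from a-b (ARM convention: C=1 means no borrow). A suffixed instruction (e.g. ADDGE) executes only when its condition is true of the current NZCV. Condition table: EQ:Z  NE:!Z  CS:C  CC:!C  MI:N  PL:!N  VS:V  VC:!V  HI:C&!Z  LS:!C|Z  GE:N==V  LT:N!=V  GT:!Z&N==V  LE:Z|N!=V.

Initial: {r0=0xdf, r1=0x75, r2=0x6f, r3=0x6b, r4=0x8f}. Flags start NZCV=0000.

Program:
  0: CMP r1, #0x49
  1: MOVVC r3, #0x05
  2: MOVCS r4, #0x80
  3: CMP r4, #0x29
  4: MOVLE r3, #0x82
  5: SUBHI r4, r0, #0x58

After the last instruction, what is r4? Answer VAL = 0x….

VAL = 0x87

[0] flags=0010 → (cmp)
[1] flags=0010 VC?T → r3=0x05
[2] flags=0010 CS?T → r4=0x80
[3] flags=0011 → (cmp)
[4] flags=0011 LE?T → r3=0x82
[5] flags=0011 HI?T → r4=0x87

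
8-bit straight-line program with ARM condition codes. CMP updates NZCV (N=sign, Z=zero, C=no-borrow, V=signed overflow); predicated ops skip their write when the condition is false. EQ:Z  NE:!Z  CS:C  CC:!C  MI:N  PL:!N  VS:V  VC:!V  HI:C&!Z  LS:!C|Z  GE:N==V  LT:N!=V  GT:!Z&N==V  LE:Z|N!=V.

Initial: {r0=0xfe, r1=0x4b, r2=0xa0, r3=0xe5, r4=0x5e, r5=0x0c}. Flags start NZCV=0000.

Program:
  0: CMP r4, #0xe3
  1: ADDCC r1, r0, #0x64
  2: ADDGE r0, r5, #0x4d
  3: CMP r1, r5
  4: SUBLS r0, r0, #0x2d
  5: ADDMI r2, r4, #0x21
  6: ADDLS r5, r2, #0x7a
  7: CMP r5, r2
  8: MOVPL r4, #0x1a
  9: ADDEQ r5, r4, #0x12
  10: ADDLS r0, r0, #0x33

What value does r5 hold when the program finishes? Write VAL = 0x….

0: ✓ CMP  NZCV=0000
1: ✓ ADDCC  r1←0x62
2: ✓ ADDGE  r0←0x59
3: ✓ CMP  NZCV=0010
4: · SUBLS
5: · ADDMI
6: · ADDLS
7: ✓ CMP  NZCV=0000
8: ✓ MOVPL  r4←0x1a
9: · ADDEQ
10: ✓ ADDLS  r0←0x8c

VAL = 0x0c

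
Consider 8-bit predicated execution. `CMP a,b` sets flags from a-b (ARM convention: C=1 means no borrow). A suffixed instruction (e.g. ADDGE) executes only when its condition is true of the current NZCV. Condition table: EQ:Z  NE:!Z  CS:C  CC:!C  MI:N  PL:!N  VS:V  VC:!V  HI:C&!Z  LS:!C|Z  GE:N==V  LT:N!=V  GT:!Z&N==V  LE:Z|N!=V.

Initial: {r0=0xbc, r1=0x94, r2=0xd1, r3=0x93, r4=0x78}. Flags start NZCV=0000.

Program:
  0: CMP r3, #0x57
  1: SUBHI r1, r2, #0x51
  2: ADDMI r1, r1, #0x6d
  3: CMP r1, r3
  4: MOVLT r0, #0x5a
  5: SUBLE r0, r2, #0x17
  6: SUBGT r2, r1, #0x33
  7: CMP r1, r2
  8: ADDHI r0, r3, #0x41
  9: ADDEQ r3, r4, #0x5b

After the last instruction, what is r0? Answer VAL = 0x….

[0] flags=0011 → (cmp)
[1] flags=0011 HI?T → r1=0x80
[2] flags=0011 MI?F → skip
[3] flags=1000 → (cmp)
[4] flags=1000 LT?T → r0=0x5a
[5] flags=1000 LE?T → r0=0xba
[6] flags=1000 GT?F → skip
[7] flags=1000 → (cmp)
[8] flags=1000 HI?F → skip
[9] flags=1000 EQ?F → skip

VAL = 0xba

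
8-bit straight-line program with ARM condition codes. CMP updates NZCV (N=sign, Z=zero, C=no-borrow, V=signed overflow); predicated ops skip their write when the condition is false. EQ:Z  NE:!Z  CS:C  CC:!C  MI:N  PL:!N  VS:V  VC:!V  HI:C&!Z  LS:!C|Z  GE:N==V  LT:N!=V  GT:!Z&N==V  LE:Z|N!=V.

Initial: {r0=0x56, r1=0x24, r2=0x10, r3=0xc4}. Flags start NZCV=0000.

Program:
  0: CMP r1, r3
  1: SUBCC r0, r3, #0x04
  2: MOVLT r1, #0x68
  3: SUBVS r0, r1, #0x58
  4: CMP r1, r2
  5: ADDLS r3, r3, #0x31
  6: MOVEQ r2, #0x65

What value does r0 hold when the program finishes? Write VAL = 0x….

VAL = 0xc0

[0] flags=0000 → (cmp)
[1] flags=0000 CC?T → r0=0xc0
[2] flags=0000 LT?F → skip
[3] flags=0000 VS?F → skip
[4] flags=0010 → (cmp)
[5] flags=0010 LS?F → skip
[6] flags=0010 EQ?F → skip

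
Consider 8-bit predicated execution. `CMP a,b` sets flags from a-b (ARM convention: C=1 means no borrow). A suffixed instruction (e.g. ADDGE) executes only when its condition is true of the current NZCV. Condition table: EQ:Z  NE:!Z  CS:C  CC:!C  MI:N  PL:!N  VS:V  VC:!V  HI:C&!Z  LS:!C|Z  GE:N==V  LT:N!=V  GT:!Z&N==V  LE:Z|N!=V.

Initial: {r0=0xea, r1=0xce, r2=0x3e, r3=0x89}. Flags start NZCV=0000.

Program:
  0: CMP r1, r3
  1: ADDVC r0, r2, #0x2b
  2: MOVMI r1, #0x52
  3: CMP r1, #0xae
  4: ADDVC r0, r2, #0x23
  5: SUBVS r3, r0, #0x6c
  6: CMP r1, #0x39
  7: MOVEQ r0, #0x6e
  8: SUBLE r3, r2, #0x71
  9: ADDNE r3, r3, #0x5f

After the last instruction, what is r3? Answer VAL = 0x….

[0] flags=0010 → (cmp)
[1] flags=0010 VC?T → r0=0x69
[2] flags=0010 MI?F → skip
[3] flags=0010 → (cmp)
[4] flags=0010 VC?T → r0=0x61
[5] flags=0010 VS?F → skip
[6] flags=1010 → (cmp)
[7] flags=1010 EQ?F → skip
[8] flags=1010 LE?T → r3=0xcd
[9] flags=1010 NE?T → r3=0x2c

VAL = 0x2c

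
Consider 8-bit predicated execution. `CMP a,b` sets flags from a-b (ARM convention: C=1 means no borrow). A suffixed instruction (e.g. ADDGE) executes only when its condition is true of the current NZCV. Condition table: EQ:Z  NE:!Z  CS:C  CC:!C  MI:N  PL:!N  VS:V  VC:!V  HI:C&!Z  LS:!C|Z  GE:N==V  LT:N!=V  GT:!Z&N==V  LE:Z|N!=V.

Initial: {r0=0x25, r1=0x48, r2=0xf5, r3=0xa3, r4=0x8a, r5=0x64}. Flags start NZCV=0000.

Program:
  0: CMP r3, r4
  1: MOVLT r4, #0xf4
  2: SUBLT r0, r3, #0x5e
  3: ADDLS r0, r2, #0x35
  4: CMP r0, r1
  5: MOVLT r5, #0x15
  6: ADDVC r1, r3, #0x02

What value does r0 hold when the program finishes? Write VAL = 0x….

0: ✓ CMP  NZCV=0010
1: · MOVLT
2: · SUBLT
3: · ADDLS
4: ✓ CMP  NZCV=1000
5: ✓ MOVLT  r5←0x15
6: ✓ ADDVC  r1←0xa5

VAL = 0x25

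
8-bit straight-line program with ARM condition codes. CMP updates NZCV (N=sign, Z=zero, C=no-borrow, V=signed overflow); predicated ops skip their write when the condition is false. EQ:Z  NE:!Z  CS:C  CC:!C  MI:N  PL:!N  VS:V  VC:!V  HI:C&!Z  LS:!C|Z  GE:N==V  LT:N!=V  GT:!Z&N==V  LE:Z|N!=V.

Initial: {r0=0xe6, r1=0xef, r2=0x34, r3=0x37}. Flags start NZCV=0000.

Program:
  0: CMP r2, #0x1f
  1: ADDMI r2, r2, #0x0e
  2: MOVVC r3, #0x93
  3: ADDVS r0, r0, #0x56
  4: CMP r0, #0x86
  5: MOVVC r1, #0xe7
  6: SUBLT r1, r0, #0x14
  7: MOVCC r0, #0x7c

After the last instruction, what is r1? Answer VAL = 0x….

[0] flags=0010 → (cmp)
[1] flags=0010 MI?F → skip
[2] flags=0010 VC?T → r3=0x93
[3] flags=0010 VS?F → skip
[4] flags=0010 → (cmp)
[5] flags=0010 VC?T → r1=0xe7
[6] flags=0010 LT?F → skip
[7] flags=0010 CC?F → skip

VAL = 0xe7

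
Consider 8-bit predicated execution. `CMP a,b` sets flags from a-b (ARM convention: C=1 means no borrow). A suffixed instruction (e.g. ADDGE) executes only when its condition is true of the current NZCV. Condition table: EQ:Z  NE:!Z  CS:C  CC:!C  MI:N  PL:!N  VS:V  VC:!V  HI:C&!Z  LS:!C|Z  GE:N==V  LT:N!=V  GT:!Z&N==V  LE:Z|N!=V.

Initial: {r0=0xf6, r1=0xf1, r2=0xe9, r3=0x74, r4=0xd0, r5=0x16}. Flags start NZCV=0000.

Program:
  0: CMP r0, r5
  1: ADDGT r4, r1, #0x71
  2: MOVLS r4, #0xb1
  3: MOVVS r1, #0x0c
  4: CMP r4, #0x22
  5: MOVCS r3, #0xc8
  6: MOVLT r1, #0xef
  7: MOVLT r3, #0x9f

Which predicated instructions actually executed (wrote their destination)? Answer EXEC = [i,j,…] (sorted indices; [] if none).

[0] flags=1010 → (cmp)
[1] flags=1010 GT?F → skip
[2] flags=1010 LS?F → skip
[3] flags=1010 VS?F → skip
[4] flags=1010 → (cmp)
[5] flags=1010 CS?T → r3=0xc8
[6] flags=1010 LT?T → r1=0xef
[7] flags=1010 LT?T → r3=0x9f

EXEC = [5,6,7]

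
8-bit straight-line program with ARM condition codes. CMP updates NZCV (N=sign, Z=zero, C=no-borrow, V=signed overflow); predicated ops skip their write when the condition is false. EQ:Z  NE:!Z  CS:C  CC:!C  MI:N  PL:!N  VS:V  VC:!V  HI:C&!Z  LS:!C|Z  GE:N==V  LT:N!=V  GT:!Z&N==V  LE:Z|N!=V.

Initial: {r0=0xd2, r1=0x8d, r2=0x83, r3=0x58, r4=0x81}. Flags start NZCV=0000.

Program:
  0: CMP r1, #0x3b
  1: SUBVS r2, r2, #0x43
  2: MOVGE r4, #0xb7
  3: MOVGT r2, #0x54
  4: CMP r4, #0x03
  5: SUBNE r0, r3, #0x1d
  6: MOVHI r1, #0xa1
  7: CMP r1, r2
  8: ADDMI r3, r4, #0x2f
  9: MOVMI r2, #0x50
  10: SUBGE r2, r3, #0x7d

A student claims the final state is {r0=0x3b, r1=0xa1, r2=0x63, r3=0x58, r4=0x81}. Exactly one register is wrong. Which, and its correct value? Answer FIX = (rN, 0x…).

[0] flags=0011 → (cmp)
[1] flags=0011 VS?T → r2=0x40
[2] flags=0011 GE?F → skip
[3] flags=0011 GT?F → skip
[4] flags=0011 → (cmp)
[5] flags=0011 NE?T → r0=0x3b
[6] flags=0011 HI?T → r1=0xa1
[7] flags=0011 → (cmp)
[8] flags=0011 MI?F → skip
[9] flags=0011 MI?F → skip
[10] flags=0011 GE?F → skip

FIX = (r2, 0x40)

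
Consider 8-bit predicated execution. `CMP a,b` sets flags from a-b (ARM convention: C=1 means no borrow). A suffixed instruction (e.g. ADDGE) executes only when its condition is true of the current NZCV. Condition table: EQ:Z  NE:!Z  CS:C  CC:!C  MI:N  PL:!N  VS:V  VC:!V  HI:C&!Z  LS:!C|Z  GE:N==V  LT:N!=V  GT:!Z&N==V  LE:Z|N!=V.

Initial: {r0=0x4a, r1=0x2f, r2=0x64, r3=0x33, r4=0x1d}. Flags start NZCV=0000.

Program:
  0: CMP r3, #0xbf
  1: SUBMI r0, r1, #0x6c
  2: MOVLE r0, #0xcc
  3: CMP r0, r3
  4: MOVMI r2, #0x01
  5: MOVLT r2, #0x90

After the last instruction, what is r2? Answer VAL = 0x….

VAL = 0x64

[0] flags=0000 → (cmp)
[1] flags=0000 MI?F → skip
[2] flags=0000 LE?F → skip
[3] flags=0010 → (cmp)
[4] flags=0010 MI?F → skip
[5] flags=0010 LT?F → skip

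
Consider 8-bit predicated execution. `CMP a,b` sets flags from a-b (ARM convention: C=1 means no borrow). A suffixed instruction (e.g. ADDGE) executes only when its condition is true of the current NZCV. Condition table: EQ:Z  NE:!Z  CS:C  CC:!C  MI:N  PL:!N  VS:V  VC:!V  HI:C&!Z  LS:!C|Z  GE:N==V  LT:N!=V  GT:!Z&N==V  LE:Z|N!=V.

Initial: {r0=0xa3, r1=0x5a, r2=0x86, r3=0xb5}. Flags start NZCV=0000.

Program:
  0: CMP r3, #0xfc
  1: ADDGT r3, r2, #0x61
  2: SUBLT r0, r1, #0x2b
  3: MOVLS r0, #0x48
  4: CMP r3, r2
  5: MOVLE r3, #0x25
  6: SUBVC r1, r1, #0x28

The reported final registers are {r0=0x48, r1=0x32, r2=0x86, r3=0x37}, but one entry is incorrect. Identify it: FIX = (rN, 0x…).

[0] flags=1000 → (cmp)
[1] flags=1000 GT?F → skip
[2] flags=1000 LT?T → r0=0x2f
[3] flags=1000 LS?T → r0=0x48
[4] flags=0010 → (cmp)
[5] flags=0010 LE?F → skip
[6] flags=0010 VC?T → r1=0x32

FIX = (r3, 0xb5)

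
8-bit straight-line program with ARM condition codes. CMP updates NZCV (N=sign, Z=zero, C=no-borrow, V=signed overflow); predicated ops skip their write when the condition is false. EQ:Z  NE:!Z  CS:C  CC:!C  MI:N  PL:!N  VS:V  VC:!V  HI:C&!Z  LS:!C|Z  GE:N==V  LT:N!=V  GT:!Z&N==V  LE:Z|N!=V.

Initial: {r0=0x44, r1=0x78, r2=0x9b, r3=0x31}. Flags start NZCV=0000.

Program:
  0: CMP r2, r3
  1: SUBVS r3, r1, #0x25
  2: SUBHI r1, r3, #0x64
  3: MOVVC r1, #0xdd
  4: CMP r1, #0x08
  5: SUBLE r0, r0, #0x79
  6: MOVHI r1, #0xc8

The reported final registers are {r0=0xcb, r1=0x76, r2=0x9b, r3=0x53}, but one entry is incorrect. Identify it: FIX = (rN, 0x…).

FIX = (r1, 0xc8)

[0] flags=0011 → (cmp)
[1] flags=0011 VS?T → r3=0x53
[2] flags=0011 HI?T → r1=0xef
[3] flags=0011 VC?F → skip
[4] flags=1010 → (cmp)
[5] flags=1010 LE?T → r0=0xcb
[6] flags=1010 HI?T → r1=0xc8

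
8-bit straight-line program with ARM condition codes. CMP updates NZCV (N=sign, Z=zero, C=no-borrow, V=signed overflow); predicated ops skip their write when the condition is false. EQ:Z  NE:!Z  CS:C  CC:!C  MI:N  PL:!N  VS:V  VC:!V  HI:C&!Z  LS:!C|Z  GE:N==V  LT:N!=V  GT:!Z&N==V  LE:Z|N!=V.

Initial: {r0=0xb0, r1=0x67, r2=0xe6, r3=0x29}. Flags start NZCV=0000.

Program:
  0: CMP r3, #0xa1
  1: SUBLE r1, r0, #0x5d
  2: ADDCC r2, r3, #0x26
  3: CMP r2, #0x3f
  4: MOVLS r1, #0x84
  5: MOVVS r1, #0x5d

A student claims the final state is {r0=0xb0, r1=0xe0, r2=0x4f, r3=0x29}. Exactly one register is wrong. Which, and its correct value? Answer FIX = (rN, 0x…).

[0] flags=1001 → (cmp)
[1] flags=1001 LE?F → skip
[2] flags=1001 CC?T → r2=0x4f
[3] flags=0010 → (cmp)
[4] flags=0010 LS?F → skip
[5] flags=0010 VS?F → skip

FIX = (r1, 0x67)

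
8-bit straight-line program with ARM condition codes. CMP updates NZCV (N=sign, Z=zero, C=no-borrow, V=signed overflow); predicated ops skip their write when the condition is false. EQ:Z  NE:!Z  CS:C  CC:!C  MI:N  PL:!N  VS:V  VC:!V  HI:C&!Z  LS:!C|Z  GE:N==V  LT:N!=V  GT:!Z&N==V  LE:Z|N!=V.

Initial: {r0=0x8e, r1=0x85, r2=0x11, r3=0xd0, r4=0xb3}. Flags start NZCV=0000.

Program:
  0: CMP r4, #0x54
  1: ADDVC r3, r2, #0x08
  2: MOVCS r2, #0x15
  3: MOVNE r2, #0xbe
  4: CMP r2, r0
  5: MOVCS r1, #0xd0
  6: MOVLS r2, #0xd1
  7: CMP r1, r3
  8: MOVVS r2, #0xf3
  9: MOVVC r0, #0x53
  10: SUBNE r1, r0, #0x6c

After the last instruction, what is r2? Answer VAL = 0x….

0: ✓ CMP  NZCV=0011
1: · ADDVC
2: ✓ MOVCS  r2←0x15
3: ✓ MOVNE  r2←0xbe
4: ✓ CMP  NZCV=0010
5: ✓ MOVCS  r1←0xd0
6: · MOVLS
7: ✓ CMP  NZCV=0110
8: · MOVVS
9: ✓ MOVVC  r0←0x53
10: · SUBNE

VAL = 0xbe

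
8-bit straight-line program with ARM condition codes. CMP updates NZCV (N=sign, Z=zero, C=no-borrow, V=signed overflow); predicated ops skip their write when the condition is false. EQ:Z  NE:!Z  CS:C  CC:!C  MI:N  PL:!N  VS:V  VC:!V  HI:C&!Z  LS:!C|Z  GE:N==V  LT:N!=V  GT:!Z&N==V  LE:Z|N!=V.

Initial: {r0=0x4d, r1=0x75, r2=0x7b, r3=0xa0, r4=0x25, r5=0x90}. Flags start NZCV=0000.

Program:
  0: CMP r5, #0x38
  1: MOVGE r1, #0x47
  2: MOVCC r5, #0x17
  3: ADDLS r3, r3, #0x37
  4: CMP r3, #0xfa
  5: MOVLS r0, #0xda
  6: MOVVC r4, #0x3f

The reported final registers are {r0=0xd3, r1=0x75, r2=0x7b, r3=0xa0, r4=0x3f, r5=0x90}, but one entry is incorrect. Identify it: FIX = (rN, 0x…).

FIX = (r0, 0xda)

[0] flags=0011 → (cmp)
[1] flags=0011 GE?F → skip
[2] flags=0011 CC?F → skip
[3] flags=0011 LS?F → skip
[4] flags=1000 → (cmp)
[5] flags=1000 LS?T → r0=0xda
[6] flags=1000 VC?T → r4=0x3f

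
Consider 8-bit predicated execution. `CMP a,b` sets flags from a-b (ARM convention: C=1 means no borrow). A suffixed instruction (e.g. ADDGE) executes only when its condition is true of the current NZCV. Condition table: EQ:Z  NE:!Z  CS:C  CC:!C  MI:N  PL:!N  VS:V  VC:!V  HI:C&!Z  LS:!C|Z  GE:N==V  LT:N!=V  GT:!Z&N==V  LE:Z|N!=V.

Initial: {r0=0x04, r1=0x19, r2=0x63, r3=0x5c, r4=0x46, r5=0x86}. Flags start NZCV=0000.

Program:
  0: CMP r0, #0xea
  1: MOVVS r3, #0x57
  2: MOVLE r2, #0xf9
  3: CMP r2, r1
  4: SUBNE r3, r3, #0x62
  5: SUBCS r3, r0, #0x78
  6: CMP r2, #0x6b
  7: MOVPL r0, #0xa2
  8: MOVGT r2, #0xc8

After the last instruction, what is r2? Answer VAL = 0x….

[0] flags=0000 → (cmp)
[1] flags=0000 VS?F → skip
[2] flags=0000 LE?F → skip
[3] flags=0010 → (cmp)
[4] flags=0010 NE?T → r3=0xfa
[5] flags=0010 CS?T → r3=0x8c
[6] flags=1000 → (cmp)
[7] flags=1000 PL?F → skip
[8] flags=1000 GT?F → skip

VAL = 0x63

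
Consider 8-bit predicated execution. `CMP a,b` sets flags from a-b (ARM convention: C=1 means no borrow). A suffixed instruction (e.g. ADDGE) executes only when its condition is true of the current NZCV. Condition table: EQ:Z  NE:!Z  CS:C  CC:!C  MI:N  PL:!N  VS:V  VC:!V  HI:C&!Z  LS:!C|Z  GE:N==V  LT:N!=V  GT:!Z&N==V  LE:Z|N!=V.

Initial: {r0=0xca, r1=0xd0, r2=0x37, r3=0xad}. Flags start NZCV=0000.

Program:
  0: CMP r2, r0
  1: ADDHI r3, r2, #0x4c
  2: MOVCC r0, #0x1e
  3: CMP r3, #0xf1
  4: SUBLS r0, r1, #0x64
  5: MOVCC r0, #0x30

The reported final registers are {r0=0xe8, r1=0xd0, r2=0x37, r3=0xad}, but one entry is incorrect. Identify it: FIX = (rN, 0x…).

[0] flags=0000 → (cmp)
[1] flags=0000 HI?F → skip
[2] flags=0000 CC?T → r0=0x1e
[3] flags=1000 → (cmp)
[4] flags=1000 LS?T → r0=0x6c
[5] flags=1000 CC?T → r0=0x30

FIX = (r0, 0x30)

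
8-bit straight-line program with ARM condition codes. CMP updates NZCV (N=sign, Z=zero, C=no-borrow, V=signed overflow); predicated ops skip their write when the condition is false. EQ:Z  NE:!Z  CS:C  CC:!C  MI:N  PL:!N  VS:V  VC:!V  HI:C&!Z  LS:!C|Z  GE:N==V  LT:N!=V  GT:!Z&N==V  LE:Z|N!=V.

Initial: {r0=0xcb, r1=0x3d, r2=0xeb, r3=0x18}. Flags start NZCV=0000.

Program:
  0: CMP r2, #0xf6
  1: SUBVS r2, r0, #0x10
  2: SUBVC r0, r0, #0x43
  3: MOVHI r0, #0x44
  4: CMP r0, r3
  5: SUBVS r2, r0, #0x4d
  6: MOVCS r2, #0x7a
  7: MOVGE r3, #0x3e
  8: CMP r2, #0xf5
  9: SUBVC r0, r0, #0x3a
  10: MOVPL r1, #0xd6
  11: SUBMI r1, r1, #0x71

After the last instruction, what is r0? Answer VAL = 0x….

VAL = 0x88

0: ✓ CMP  NZCV=1000
1: · SUBVS
2: ✓ SUBVC  r0←0x88
3: · MOVHI
4: ✓ CMP  NZCV=0011
5: ✓ SUBVS  r2←0x3b
6: ✓ MOVCS  r2←0x7a
7: · MOVGE
8: ✓ CMP  NZCV=1001
9: · SUBVC
10: · MOVPL
11: ✓ SUBMI  r1←0xcc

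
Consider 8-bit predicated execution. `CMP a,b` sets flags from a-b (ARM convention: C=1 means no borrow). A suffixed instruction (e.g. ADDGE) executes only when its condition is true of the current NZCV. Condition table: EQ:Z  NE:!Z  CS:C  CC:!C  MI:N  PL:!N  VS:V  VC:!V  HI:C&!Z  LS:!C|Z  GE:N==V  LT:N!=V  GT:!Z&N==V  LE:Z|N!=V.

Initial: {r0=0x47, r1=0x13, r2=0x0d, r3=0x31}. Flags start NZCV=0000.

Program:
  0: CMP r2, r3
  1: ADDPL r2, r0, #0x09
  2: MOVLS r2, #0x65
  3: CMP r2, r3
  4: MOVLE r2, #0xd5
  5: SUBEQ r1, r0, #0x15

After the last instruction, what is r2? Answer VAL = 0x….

[0] flags=1000 → (cmp)
[1] flags=1000 PL?F → skip
[2] flags=1000 LS?T → r2=0x65
[3] flags=0010 → (cmp)
[4] flags=0010 LE?F → skip
[5] flags=0010 EQ?F → skip

VAL = 0x65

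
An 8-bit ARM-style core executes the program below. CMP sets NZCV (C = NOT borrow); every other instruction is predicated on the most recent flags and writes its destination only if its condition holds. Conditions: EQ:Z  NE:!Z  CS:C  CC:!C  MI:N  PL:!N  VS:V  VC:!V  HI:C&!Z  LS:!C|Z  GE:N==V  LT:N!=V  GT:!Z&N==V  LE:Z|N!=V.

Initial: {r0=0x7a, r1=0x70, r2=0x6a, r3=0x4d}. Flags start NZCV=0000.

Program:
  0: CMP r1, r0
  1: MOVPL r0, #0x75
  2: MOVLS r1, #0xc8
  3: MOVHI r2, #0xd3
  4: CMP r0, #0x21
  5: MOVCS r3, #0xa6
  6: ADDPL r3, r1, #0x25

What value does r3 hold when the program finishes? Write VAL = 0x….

VAL = 0xed

0: ✓ CMP  NZCV=1000
1: · MOVPL
2: ✓ MOVLS  r1←0xc8
3: · MOVHI
4: ✓ CMP  NZCV=0010
5: ✓ MOVCS  r3←0xa6
6: ✓ ADDPL  r3←0xed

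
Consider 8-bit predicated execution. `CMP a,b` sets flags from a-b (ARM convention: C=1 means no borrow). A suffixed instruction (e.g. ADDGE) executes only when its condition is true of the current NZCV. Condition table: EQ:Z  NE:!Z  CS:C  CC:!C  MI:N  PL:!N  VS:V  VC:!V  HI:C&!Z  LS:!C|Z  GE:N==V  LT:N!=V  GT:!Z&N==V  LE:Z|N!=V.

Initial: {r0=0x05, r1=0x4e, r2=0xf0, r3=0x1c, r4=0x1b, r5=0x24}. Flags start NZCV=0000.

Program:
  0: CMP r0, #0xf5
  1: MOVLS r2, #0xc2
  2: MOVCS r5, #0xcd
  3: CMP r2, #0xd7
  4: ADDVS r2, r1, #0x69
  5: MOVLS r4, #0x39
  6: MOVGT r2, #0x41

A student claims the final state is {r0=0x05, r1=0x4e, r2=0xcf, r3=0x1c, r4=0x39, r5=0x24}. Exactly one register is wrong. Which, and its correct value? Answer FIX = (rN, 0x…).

0: ✓ CMP  NZCV=0000
1: ✓ MOVLS  r2←0xc2
2: · MOVCS
3: ✓ CMP  NZCV=1000
4: · ADDVS
5: ✓ MOVLS  r4←0x39
6: · MOVGT

FIX = (r2, 0xc2)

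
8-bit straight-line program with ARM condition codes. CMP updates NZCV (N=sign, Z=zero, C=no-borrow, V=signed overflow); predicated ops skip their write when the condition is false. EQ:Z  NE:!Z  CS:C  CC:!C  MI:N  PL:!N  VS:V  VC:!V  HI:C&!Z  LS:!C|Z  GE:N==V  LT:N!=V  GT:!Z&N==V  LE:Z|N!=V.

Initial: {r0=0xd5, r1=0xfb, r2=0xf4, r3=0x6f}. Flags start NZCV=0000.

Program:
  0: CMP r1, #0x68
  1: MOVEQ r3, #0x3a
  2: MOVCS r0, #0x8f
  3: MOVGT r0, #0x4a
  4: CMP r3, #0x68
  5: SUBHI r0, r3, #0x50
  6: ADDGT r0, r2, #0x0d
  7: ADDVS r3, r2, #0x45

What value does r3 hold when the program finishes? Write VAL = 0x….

[0] flags=1010 → (cmp)
[1] flags=1010 EQ?F → skip
[2] flags=1010 CS?T → r0=0x8f
[3] flags=1010 GT?F → skip
[4] flags=0010 → (cmp)
[5] flags=0010 HI?T → r0=0x1f
[6] flags=0010 GT?T → r0=0x01
[7] flags=0010 VS?F → skip

VAL = 0x6f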